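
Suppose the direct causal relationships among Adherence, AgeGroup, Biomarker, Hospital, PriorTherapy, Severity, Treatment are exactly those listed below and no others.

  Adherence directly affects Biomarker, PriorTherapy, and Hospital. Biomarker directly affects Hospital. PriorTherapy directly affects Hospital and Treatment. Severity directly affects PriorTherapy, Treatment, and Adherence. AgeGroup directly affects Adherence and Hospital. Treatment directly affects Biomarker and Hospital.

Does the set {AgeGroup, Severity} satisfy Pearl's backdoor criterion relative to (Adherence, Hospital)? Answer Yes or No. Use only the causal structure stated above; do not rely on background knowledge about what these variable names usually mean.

Backdoor paths from Adherence to Hospital (paths whose first edge points into Adherence):
  P1: Adherence <- AgeGroup -> Hospital
  P2: Adherence <- Severity -> PriorTherapy -> Treatment -> Biomarker -> Hospital
  P3: Adherence <- Severity -> PriorTherapy -> Treatment -> Hospital
  P4: Adherence <- Severity -> PriorTherapy -> Hospital
  P5: Adherence <- Severity -> Treatment <- PriorTherapy -> Hospital
  P6: Adherence <- Severity -> Treatment -> Biomarker -> Hospital
  P7: Adherence <- Severity -> Treatment -> Hospital
Condition 1 (no descendant of Adherence in the set): holds — descendants of Adherence are {Biomarker, Hospital, PriorTherapy, Treatment}; none are in {AgeGroup, Severity}.
Condition 2 (every backdoor path blocked by {AgeGroup, Severity}):
  P1: blocked at fork node AgeGroup ∈ conditioning set.
  P2: blocked at fork node Severity ∈ conditioning set.
  P3: blocked at fork node Severity ∈ conditioning set.
  P4: blocked at fork node Severity ∈ conditioning set.
  P5: blocked at fork node Severity ∈ conditioning set.
  P6: blocked at fork node Severity ∈ conditioning set.
  P7: blocked at fork node Severity ∈ conditioning set.
{AgeGroup, Severity} satisfies the backdoor criterion.

Yes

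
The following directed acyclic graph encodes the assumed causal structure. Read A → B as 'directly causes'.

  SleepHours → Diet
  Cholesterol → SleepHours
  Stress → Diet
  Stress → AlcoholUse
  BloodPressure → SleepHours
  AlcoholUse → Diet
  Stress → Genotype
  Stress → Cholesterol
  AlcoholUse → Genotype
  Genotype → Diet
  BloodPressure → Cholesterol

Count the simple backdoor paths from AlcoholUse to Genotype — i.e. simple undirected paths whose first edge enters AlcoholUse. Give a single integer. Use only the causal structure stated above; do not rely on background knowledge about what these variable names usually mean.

A backdoor path from AlcoholUse to Genotype is any simple undirected path whose first edge points into AlcoholUse (i.e. leaves AlcoholUse via a parent).
Parents of AlcoholUse: {Stress}.
Enumerating:
  P1: AlcoholUse <- Stress -> Cholesterol <- BloodPressure -> SleepHours -> Diet <- Genotype
  P2: AlcoholUse <- Stress -> Cholesterol -> SleepHours -> Diet <- Genotype
  P3: AlcoholUse <- Stress -> Genotype
  P4: AlcoholUse <- Stress -> Diet <- Genotype
That exhausts the simple backdoor paths. Count: 4.

4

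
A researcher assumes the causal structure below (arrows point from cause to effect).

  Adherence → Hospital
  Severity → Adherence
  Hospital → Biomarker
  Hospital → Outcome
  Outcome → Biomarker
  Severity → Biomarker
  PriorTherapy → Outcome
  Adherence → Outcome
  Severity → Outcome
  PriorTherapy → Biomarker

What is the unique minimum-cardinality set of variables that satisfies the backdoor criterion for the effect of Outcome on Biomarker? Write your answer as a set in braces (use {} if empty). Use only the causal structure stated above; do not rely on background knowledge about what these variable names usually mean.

Variables eligible for adjustment (non-descendants of Outcome, excluding Outcome and Biomarker): {Adherence, Hospital, PriorTherapy, Severity}.
Backdoor paths from Outcome to Biomarker:
  P1: Outcome <- Severity -> Adherence -> Hospital -> Biomarker
  P2: Outcome <- Severity -> Biomarker
  P3: Outcome <- Adherence <- Severity -> Biomarker
  P4: Outcome <- Adherence -> Hospital -> Biomarker
  P5: Outcome <- PriorTherapy -> Biomarker
  P6: Outcome <- Hospital <- Adherence <- Severity -> Biomarker
  P7: Outcome <- Hospital -> Biomarker
The empty set is not sufficient: P1 (Outcome <- Severity -> Adherence -> Hospital -> Biomarker) has no collider blocking it and no conditioned non-collider, so it is open.
Try {Hospital, PriorTherapy, Severity}:
  P1: blocked at fork node Severity ∈ conditioning set.
  P2: blocked at fork node Severity ∈ conditioning set.
  P3: blocked at fork node Severity ∈ conditioning set.
  P4: blocked at chain node Hospital ∈ conditioning set.
  P5: blocked at fork node PriorTherapy ∈ conditioning set.
  P6: blocked at chain node Hospital ∈ conditioning set.
  P7: blocked at fork node Hospital ∈ conditioning set.
{Hospital, PriorTherapy, Severity} contains no descendant of Outcome and blocks every backdoor path.
Every element of {Hospital, PriorTherapy, Severity} is needed (dropping Hospital leaves P4 open; dropping PriorTherapy leaves P5 open; dropping Severity leaves P2 open), so no proper subset is valid.
Among all size-3 subsets of the eligible variables, only {Hospital, PriorTherapy, Severity} blocks every backdoor path, so it is the unique smallest valid adjustment set.

{Hospital, PriorTherapy, Severity}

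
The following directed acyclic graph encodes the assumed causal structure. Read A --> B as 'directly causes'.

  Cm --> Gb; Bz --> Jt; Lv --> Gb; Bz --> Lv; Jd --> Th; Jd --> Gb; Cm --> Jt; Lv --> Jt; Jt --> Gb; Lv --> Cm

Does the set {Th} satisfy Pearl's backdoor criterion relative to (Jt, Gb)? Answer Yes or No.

Backdoor paths from Jt to Gb (paths whose first edge points into Jt):
  P1: Jt <- Bz -> Lv -> Cm -> Gb
  P2: Jt <- Bz -> Lv -> Gb
  P3: Jt <- Lv -> Cm -> Gb
  P4: Jt <- Lv -> Gb
  P5: Jt <- Cm <- Lv -> Gb
  P6: Jt <- Cm -> Gb
Condition 1 (no descendant of Jt in the set): holds — descendants of Jt are {Gb}; none are in {Th}.
Condition 2 (every backdoor path blocked by {Th}):
  P1: open — no interior node is in the conditioning set.
  P2: open — no interior node is in the conditioning set.
  P3: open — no interior node is in the conditioning set.
  P4: open — no interior node is in the conditioning set.
  P5: open — no interior node is in the conditioning set.
  P6: open — no interior node is in the conditioning set.
{Th} does not satisfy the backdoor criterion.

No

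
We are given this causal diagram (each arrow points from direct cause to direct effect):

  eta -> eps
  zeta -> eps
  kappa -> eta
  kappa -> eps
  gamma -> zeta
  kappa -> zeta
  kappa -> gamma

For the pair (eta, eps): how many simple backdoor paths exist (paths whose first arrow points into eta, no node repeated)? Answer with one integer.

3

A backdoor path from eta to eps is any simple undirected path whose first edge points into eta (i.e. leaves eta via a parent).
Parents of eta: {kappa}.
Enumerating:
  P1: eta <- kappa -> gamma -> zeta -> eps
  P2: eta <- kappa -> zeta -> eps
  P3: eta <- kappa -> eps
That exhausts the simple backdoor paths. Count: 3.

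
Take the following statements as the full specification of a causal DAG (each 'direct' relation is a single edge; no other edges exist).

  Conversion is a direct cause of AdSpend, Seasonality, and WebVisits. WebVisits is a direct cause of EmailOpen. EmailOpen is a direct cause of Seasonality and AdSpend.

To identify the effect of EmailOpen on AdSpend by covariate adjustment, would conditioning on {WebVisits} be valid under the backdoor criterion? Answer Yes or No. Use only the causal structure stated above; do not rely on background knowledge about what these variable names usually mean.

Yes

Backdoor paths from EmailOpen to AdSpend (paths whose first edge points into EmailOpen):
  P1: EmailOpen <- WebVisits <- Conversion -> AdSpend
Condition 1 (no descendant of EmailOpen in the set): holds — descendants of EmailOpen are {AdSpend, Seasonality}; none are in {WebVisits}.
Condition 2 (every backdoor path blocked by {WebVisits}):
  P1: blocked at chain node WebVisits ∈ conditioning set.
{WebVisits} satisfies the backdoor criterion.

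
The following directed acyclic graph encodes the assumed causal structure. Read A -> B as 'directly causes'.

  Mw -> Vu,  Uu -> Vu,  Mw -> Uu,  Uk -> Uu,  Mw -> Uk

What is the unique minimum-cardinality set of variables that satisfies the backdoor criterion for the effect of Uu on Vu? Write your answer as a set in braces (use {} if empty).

Variables eligible for adjustment (non-descendants of Uu, excluding Uu and Vu): {Mw, Uk}.
Backdoor paths from Uu to Vu:
  P1: Uu <- Mw -> Vu
  P2: Uu <- Uk <- Mw -> Vu
The empty set is not sufficient: P1 (Uu <- Mw -> Vu) has no collider blocking it and no conditioned non-collider, so it is open.
Try {Mw}:
  P1: blocked at fork node Mw ∈ conditioning set.
  P2: blocked at fork node Mw ∈ conditioning set.
{Mw} contains no descendant of Uu and blocks every backdoor path.
No other singleton works — e.g. {Uk} leaves P1 open — so {Mw} is the unique smallest valid adjustment set.

{Mw}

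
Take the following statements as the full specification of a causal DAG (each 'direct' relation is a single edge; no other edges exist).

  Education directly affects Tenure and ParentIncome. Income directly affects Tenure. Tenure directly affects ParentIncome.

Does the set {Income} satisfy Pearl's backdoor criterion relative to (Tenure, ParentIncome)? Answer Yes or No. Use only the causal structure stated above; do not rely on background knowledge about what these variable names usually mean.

Backdoor paths from Tenure to ParentIncome (paths whose first edge points into Tenure):
  P1: Tenure <- Education -> ParentIncome
Condition 1 (no descendant of Tenure in the set): holds — descendants of Tenure are {ParentIncome}; none are in {Income}.
Condition 2 (every backdoor path blocked by {Income}):
  P1: open — no interior node is in the conditioning set.
{Income} does not satisfy the backdoor criterion.

No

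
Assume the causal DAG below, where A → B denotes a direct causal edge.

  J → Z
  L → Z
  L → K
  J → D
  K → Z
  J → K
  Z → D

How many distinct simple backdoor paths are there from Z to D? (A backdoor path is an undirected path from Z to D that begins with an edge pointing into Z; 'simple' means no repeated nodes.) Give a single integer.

A backdoor path from Z to D is any simple undirected path whose first edge points into Z (i.e. leaves Z via a parent).
Parents of Z: {J, K, L}.
Enumerating:
  P1: Z <- L -> K <- J -> D
  P2: Z <- J -> D
  P3: Z <- K <- J -> D
That exhausts the simple backdoor paths. Count: 3.

3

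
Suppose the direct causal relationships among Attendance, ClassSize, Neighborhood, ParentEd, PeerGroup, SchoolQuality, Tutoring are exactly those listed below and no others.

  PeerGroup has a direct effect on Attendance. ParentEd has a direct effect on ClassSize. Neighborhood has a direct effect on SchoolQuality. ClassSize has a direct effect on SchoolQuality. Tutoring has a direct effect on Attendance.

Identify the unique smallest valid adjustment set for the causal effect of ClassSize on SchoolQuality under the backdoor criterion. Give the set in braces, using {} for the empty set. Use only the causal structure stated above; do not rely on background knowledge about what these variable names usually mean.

{}

Variables eligible for adjustment (non-descendants of ClassSize, excluding ClassSize and SchoolQuality): {Attendance, Neighborhood, ParentEd, PeerGroup, Tutoring}.
Backdoor paths from ClassSize to SchoolQuality:
  (none)
With no backdoor paths the empty set already satisfies the criterion, and it is trivially minimal.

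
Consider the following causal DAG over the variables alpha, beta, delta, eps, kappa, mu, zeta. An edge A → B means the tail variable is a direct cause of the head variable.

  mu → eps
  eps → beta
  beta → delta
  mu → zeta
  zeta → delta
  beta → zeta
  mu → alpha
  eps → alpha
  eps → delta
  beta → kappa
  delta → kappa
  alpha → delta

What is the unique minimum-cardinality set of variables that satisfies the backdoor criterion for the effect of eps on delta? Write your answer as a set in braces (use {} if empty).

Variables eligible for adjustment (non-descendants of eps, excluding eps and delta): {mu}.
Backdoor paths from eps to delta:
  P1: eps <- mu -> alpha -> delta
  P2: eps <- mu -> zeta <- beta -> delta
  P3: eps <- mu -> zeta <- beta -> kappa <- delta
  P4: eps <- mu -> zeta -> delta
The empty set is not sufficient: P1 (eps <- mu -> alpha -> delta) has no collider blocking it and no conditioned non-collider, so it is open.
Try {mu}:
  P1: blocked at fork node mu ∈ conditioning set.
  P2: blocked at fork node mu ∈ conditioning set.
  P3: blocked at fork node mu ∈ conditioning set.
  P4: blocked at fork node mu ∈ conditioning set.
{mu} contains no descendant of eps and blocks every backdoor path.
{mu} is the unique smallest valid adjustment set.

{mu}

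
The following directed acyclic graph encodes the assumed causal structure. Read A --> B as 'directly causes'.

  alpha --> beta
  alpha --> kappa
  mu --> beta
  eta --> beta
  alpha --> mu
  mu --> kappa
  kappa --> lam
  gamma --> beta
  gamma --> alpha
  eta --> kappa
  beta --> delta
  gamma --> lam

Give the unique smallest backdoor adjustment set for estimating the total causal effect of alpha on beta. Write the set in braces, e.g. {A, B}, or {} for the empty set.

{gamma}

Variables eligible for adjustment (non-descendants of alpha, excluding alpha and beta): {eta, gamma}.
Backdoor paths from alpha to beta:
  P1: alpha <- gamma -> beta
  P2: alpha <- gamma -> lam <- kappa <- eta -> beta
  P3: alpha <- gamma -> lam <- kappa <- mu -> beta
The empty set is not sufficient: P1 (alpha <- gamma -> beta) has no collider blocking it and no conditioned non-collider, so it is open.
Try {gamma}:
  P1: blocked at fork node gamma ∈ conditioning set.
  P2: blocked at fork node gamma ∈ conditioning set.
  P3: blocked at fork node gamma ∈ conditioning set.
{gamma} contains no descendant of alpha and blocks every backdoor path.
No other singleton works — e.g. {eta} leaves P1 open — so {gamma} is the unique smallest valid adjustment set.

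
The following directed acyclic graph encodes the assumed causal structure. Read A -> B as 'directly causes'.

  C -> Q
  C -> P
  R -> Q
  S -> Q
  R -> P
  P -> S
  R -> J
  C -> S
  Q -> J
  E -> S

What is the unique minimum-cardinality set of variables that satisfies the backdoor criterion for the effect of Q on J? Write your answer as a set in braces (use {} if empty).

Variables eligible for adjustment (non-descendants of Q, excluding Q and J): {C, E, P, R, S}.
Backdoor paths from Q to J:
  P1: Q <- C -> P <- R -> J
  P2: Q <- C -> S <- P <- R -> J
  P3: Q <- R -> J
  P4: Q <- S <- C -> P <- R -> J
  P5: Q <- S <- P <- R -> J
The empty set is not sufficient: P3 (Q <- R -> J) has no collider blocking it and no conditioned non-collider, so it is open.
Try {R}:
  P1: blocked at collider P (neither it nor any descendant is in the conditioning set).
  P2: blocked at collider S (neither it nor any descendant is in the conditioning set).
  P3: blocked at fork node R ∈ conditioning set.
  P4: blocked at collider P (neither it nor any descendant is in the conditioning set).
  P5: blocked at fork node R ∈ conditioning set.
{R} contains no descendant of Q and blocks every backdoor path.
No other singleton works — e.g. {C} leaves P3 open — so {R} is the unique smallest valid adjustment set.

{R}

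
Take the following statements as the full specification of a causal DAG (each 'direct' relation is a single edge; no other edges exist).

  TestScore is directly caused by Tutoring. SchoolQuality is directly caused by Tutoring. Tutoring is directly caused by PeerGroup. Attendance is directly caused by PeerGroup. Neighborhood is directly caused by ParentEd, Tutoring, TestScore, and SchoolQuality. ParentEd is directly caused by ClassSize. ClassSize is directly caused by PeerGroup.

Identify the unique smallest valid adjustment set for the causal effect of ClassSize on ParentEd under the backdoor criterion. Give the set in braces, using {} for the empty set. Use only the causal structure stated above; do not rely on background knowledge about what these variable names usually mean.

{}

Variables eligible for adjustment (non-descendants of ClassSize, excluding ClassSize and ParentEd): {Attendance, PeerGroup, SchoolQuality, TestScore, Tutoring}.
Backdoor paths from ClassSize to ParentEd:
  P1: ClassSize <- PeerGroup -> Tutoring -> TestScore -> Neighborhood <- ParentEd
  P2: ClassSize <- PeerGroup -> Tutoring -> SchoolQuality -> Neighborhood <- ParentEd
  P3: ClassSize <- PeerGroup -> Tutoring -> Neighborhood <- ParentEd
Each backdoor path contains an unconditioned collider, so every path is already blocked with the empty conditioning set:
  P1: blocked at collider Neighborhood (neither it nor any descendant is in the conditioning set).
  P2: blocked at collider Neighborhood (neither it nor any descendant is in the conditioning set).
  P3: blocked at collider Neighborhood (neither it nor any descendant is in the conditioning set).
The empty set is therefore the unique smallest valid set.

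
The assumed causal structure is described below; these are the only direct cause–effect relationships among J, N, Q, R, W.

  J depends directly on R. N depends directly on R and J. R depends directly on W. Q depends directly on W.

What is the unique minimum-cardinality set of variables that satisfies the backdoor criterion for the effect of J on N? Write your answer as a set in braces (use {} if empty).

Variables eligible for adjustment (non-descendants of J, excluding J and N): {Q, R, W}.
Backdoor paths from J to N:
  P1: J <- R -> N
The empty set is not sufficient: P1 (J <- R -> N) has no collider blocking it and no conditioned non-collider, so it is open.
Try {R}:
  P1: blocked at fork node R ∈ conditioning set.
{R} contains no descendant of J and blocks every backdoor path.
No other singleton works — e.g. {W} leaves P1 open — so {R} is the unique smallest valid adjustment set.

{R}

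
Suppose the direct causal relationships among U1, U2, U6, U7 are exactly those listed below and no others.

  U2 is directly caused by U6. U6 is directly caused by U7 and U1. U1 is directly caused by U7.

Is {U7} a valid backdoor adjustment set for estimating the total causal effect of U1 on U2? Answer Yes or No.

Yes

Backdoor paths from U1 to U2 (paths whose first edge points into U1):
  P1: U1 <- U7 -> U6 -> U2
Condition 1 (no descendant of U1 in the set): holds — descendants of U1 are {U2, U6}; none are in {U7}.
Condition 2 (every backdoor path blocked by {U7}):
  P1: blocked at fork node U7 ∈ conditioning set.
{U7} satisfies the backdoor criterion.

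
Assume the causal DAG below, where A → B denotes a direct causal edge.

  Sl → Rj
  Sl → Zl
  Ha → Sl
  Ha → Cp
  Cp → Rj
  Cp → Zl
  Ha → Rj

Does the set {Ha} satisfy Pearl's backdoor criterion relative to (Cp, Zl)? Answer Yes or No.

Backdoor paths from Cp to Zl (paths whose first edge points into Cp):
  P1: Cp <- Ha -> Sl -> Zl
  P2: Cp <- Ha -> Rj <- Sl -> Zl
Condition 1 (no descendant of Cp in the set): holds — descendants of Cp are {Rj, Zl}; none are in {Ha}.
Condition 2 (every backdoor path blocked by {Ha}):
  P1: blocked at fork node Ha ∈ conditioning set.
  P2: blocked at fork node Ha ∈ conditioning set.
{Ha} satisfies the backdoor criterion.

Yes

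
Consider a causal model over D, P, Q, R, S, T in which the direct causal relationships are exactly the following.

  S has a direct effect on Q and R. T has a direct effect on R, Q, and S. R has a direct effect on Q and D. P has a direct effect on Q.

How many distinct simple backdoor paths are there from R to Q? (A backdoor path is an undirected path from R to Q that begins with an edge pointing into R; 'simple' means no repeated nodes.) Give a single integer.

4

A backdoor path from R to Q is any simple undirected path whose first edge points into R (i.e. leaves R via a parent).
Parents of R: {S, T}.
Enumerating:
  P1: R <- T -> S -> Q
  P2: R <- T -> Q
  P3: R <- S <- T -> Q
  P4: R <- S -> Q
That exhausts the simple backdoor paths. Count: 4.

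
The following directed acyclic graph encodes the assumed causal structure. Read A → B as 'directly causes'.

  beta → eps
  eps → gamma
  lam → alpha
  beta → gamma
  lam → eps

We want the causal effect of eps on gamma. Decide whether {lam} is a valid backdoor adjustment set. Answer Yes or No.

No

Backdoor paths from eps to gamma (paths whose first edge points into eps):
  P1: eps <- beta -> gamma
Condition 1 (no descendant of eps in the set): holds — descendants of eps are {gamma}; none are in {lam}.
Condition 2 (every backdoor path blocked by {lam}):
  P1: open — no interior node is in the conditioning set.
{lam} does not satisfy the backdoor criterion.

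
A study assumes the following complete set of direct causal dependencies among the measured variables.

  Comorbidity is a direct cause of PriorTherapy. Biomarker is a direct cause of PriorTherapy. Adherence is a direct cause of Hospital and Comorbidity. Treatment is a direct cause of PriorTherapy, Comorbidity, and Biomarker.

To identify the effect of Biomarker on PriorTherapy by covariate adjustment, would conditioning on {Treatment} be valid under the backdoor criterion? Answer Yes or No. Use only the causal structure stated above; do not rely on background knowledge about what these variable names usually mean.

Yes

Backdoor paths from Biomarker to PriorTherapy (paths whose first edge points into Biomarker):
  P1: Biomarker <- Treatment -> Comorbidity -> PriorTherapy
  P2: Biomarker <- Treatment -> PriorTherapy
Condition 1 (no descendant of Biomarker in the set): holds — descendants of Biomarker are {PriorTherapy}; none are in {Treatment}.
Condition 2 (every backdoor path blocked by {Treatment}):
  P1: blocked at fork node Treatment ∈ conditioning set.
  P2: blocked at fork node Treatment ∈ conditioning set.
{Treatment} satisfies the backdoor criterion.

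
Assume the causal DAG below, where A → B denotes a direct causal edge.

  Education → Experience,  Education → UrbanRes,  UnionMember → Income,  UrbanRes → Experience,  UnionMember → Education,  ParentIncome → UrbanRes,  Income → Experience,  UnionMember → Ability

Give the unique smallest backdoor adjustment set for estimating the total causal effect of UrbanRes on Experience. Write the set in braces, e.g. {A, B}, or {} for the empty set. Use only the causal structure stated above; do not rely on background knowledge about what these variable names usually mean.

Variables eligible for adjustment (non-descendants of UrbanRes, excluding UrbanRes and Experience): {Ability, Education, Income, ParentIncome, UnionMember}.
Backdoor paths from UrbanRes to Experience:
  P1: UrbanRes <- Education <- UnionMember -> Income -> Experience
  P2: UrbanRes <- Education -> Experience
The empty set is not sufficient: P1 (UrbanRes <- Education <- UnionMember -> Income -> Experience) has no collider blocking it and no conditioned non-collider, so it is open.
Try {Education}:
  P1: blocked at chain node Education ∈ conditioning set.
  P2: blocked at fork node Education ∈ conditioning set.
{Education} contains no descendant of UrbanRes and blocks every backdoor path.
No other singleton works — e.g. {UnionMember} leaves P2 open — so {Education} is the unique smallest valid adjustment set.

{Education}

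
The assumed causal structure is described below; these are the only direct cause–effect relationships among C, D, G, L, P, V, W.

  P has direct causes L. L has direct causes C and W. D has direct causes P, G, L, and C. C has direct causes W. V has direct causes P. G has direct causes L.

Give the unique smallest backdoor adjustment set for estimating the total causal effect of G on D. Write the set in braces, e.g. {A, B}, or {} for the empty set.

{L}

Variables eligible for adjustment (non-descendants of G, excluding G and D): {C, L, P, V, W}.
Backdoor paths from G to D:
  P1: G <- L <- W -> C -> D
  P2: G <- L <- C -> D
  P3: G <- L -> P -> D
  P4: G <- L -> D
The empty set is not sufficient: P1 (G <- L <- W -> C -> D) has no collider blocking it and no conditioned non-collider, so it is open.
Try {L}:
  P1: blocked at chain node L ∈ conditioning set.
  P2: blocked at chain node L ∈ conditioning set.
  P3: blocked at fork node L ∈ conditioning set.
  P4: blocked at fork node L ∈ conditioning set.
{L} contains no descendant of G and blocks every backdoor path.
No other singleton works — e.g. {W} leaves P2 open — so {L} is the unique smallest valid adjustment set.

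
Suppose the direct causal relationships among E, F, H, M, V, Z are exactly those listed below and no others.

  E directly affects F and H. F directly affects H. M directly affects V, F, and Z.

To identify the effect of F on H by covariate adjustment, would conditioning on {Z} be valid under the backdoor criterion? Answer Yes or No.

Backdoor paths from F to H (paths whose first edge points into F):
  P1: F <- E -> H
Condition 1 (no descendant of F in the set): holds — descendants of F are {H}; none are in {Z}.
Condition 2 (every backdoor path blocked by {Z}):
  P1: open — no interior node is in the conditioning set.
{Z} does not satisfy the backdoor criterion.

No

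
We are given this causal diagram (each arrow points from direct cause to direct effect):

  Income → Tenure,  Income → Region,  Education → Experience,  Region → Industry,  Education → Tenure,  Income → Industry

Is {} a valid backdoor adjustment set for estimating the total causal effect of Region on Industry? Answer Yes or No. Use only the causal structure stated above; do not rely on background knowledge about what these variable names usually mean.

No

Backdoor paths from Region to Industry (paths whose first edge points into Region):
  P1: Region <- Income -> Industry
Condition 1 (no descendant of Region in the set): holds — descendants of Region are {Industry}; none are in {}.
Condition 2 (every backdoor path blocked by {}):
  P1: open — no interior node is in the conditioning set.
{} does not satisfy the backdoor criterion.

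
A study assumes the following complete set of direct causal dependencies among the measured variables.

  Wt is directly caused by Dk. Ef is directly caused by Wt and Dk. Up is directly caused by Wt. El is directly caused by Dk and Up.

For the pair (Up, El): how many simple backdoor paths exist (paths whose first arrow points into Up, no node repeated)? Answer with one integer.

A backdoor path from Up to El is any simple undirected path whose first edge points into Up (i.e. leaves Up via a parent).
Parents of Up: {Wt}.
Enumerating:
  P1: Up <- Wt <- Dk -> El
  P2: Up <- Wt -> Ef <- Dk -> El
That exhausts the simple backdoor paths. Count: 2.

2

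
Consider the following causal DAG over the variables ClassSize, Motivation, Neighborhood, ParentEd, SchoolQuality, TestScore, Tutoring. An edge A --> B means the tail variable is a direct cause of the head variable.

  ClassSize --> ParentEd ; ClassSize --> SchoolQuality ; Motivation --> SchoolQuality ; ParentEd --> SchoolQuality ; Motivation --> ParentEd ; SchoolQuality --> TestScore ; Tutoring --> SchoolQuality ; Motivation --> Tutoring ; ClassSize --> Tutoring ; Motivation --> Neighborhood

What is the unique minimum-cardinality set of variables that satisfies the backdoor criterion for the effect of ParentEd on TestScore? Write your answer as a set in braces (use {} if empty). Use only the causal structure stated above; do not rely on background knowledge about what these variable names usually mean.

Variables eligible for adjustment (non-descendants of ParentEd, excluding ParentEd and TestScore): {ClassSize, Motivation, Neighborhood, Tutoring}.
Backdoor paths from ParentEd to TestScore:
  P1: ParentEd <- Motivation -> Tutoring <- ClassSize -> SchoolQuality -> TestScore
  P2: ParentEd <- Motivation -> Tutoring -> SchoolQuality -> TestScore
  P3: ParentEd <- Motivation -> SchoolQuality -> TestScore
  P4: ParentEd <- ClassSize -> Tutoring <- Motivation -> SchoolQuality -> TestScore
  P5: ParentEd <- ClassSize -> Tutoring -> SchoolQuality -> TestScore
  P6: ParentEd <- ClassSize -> SchoolQuality -> TestScore
The empty set is not sufficient: P2 (ParentEd <- Motivation -> Tutoring -> SchoolQuality -> TestScore) has no collider blocking it and no conditioned non-collider, so it is open.
Try {ClassSize, Motivation}:
  P1: blocked at fork node Motivation ∈ conditioning set.
  P2: blocked at fork node Motivation ∈ conditioning set.
  P3: blocked at fork node Motivation ∈ conditioning set.
  P4: blocked at fork node ClassSize ∈ conditioning set.
  P5: blocked at fork node ClassSize ∈ conditioning set.
  P6: blocked at fork node ClassSize ∈ conditioning set.
{ClassSize, Motivation} contains no descendant of ParentEd and blocks every backdoor path.
Every element of {ClassSize, Motivation} is needed (dropping ClassSize leaves P5 open; dropping Motivation leaves P2 open), so no proper subset is valid.
Among all size-2 subsets of the eligible variables, only {ClassSize, Motivation} blocks every backdoor path, so it is the unique smallest valid adjustment set.

{ClassSize, Motivation}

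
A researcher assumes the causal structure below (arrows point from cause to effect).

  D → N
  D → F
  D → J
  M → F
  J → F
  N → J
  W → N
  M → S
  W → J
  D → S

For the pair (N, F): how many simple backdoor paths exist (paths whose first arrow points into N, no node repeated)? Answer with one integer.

A backdoor path from N to F is any simple undirected path whose first edge points into N (i.e. leaves N via a parent).
Parents of N: {D, W}.
Enumerating:
  P1: N <- W -> J <- D -> S <- M -> F
  P2: N <- W -> J <- D -> F
  P3: N <- W -> J -> F
  P4: N <- D -> S <- M -> F
  P5: N <- D -> J -> F
  P6: N <- D -> F
That exhausts the simple backdoor paths. Count: 6.

6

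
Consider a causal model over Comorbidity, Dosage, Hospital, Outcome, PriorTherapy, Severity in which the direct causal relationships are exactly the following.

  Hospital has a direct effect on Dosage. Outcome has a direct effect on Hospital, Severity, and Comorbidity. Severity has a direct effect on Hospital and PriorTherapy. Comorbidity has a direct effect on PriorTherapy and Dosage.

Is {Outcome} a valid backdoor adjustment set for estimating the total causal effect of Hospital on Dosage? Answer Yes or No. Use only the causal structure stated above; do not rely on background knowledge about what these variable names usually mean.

Yes

Backdoor paths from Hospital to Dosage (paths whose first edge points into Hospital):
  P1: Hospital <- Outcome -> Severity -> PriorTherapy <- Comorbidity -> Dosage
  P2: Hospital <- Outcome -> Comorbidity -> Dosage
  P3: Hospital <- Severity <- Outcome -> Comorbidity -> Dosage
  P4: Hospital <- Severity -> PriorTherapy <- Comorbidity -> Dosage
Condition 1 (no descendant of Hospital in the set): holds — descendants of Hospital are {Dosage}; none are in {Outcome}.
Condition 2 (every backdoor path blocked by {Outcome}):
  P1: blocked at fork node Outcome ∈ conditioning set.
  P2: blocked at fork node Outcome ∈ conditioning set.
  P3: blocked at fork node Outcome ∈ conditioning set.
  P4: blocked at collider PriorTherapy (neither it nor any descendant is in the conditioning set).
{Outcome} satisfies the backdoor criterion.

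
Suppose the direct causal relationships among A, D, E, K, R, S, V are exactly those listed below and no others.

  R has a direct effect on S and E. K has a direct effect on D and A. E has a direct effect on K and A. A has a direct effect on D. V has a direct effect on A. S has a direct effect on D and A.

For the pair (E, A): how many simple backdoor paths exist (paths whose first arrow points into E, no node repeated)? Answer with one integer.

A backdoor path from E to A is any simple undirected path whose first edge points into E (i.e. leaves E via a parent).
Parents of E: {R}.
Enumerating:
  P1: E <- R -> S -> A
  P2: E <- R -> S -> D <- K -> A
  P3: E <- R -> S -> D <- A
That exhausts the simple backdoor paths. Count: 3.

3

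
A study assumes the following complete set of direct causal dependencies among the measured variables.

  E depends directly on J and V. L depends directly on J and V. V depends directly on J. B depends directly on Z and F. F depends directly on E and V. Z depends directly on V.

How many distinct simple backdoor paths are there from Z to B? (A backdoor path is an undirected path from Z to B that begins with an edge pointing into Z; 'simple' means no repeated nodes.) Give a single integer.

A backdoor path from Z to B is any simple undirected path whose first edge points into Z (i.e. leaves Z via a parent).
Parents of Z: {V}.
Enumerating:
  P1: Z <- V <- J -> E -> F -> B
  P2: Z <- V -> E -> F -> B
  P3: Z <- V -> F -> B
  P4: Z <- V -> L <- J -> E -> F -> B
That exhausts the simple backdoor paths. Count: 4.

4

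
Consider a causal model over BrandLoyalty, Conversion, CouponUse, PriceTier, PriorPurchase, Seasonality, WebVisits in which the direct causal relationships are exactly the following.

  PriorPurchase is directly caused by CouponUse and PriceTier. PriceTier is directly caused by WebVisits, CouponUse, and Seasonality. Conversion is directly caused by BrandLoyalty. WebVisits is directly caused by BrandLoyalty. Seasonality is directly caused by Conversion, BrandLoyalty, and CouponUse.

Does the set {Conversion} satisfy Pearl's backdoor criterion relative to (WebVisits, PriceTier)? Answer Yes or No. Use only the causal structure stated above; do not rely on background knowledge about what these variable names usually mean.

Backdoor paths from WebVisits to PriceTier (paths whose first edge points into WebVisits):
  P1: WebVisits <- BrandLoyalty -> Conversion -> Seasonality <- CouponUse -> PriceTier
  P2: WebVisits <- BrandLoyalty -> Conversion -> Seasonality <- CouponUse -> PriorPurchase <- PriceTier
  P3: WebVisits <- BrandLoyalty -> Conversion -> Seasonality -> PriceTier
  P4: WebVisits <- BrandLoyalty -> Seasonality <- CouponUse -> PriceTier
  P5: WebVisits <- BrandLoyalty -> Seasonality <- CouponUse -> PriorPurchase <- PriceTier
  P6: WebVisits <- BrandLoyalty -> Seasonality -> PriceTier
Condition 1 (no descendant of WebVisits in the set): holds — descendants of WebVisits are {PriceTier, PriorPurchase}; none are in {Conversion}.
Condition 2 (every backdoor path blocked by {Conversion}):
  P1: blocked at chain node Conversion ∈ conditioning set.
  P2: blocked at chain node Conversion ∈ conditioning set.
  P3: blocked at chain node Conversion ∈ conditioning set.
  P4: blocked at collider Seasonality (neither it nor any descendant is in the conditioning set).
  P5: blocked at collider Seasonality (neither it nor any descendant is in the conditioning set).
  P6: open — no interior node is in the conditioning set.
{Conversion} does not satisfy the backdoor criterion.

No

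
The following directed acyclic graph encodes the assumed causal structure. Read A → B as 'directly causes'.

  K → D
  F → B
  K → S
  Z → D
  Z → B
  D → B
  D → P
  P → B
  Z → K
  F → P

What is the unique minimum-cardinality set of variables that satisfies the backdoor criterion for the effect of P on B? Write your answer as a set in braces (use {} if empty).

{D, F}

Variables eligible for adjustment (non-descendants of P, excluding P and B): {D, F, K, S, Z}.
Backdoor paths from P to B:
  P1: P <- D <- Z -> B
  P2: P <- D <- K <- Z -> B
  P3: P <- D -> B
  P4: P <- F -> B
The empty set is not sufficient: P1 (P <- D <- Z -> B) has no collider blocking it and no conditioned non-collider, so it is open.
Try {D, F}:
  P1: blocked at chain node D ∈ conditioning set.
  P2: blocked at chain node D ∈ conditioning set.
  P3: blocked at fork node D ∈ conditioning set.
  P4: blocked at fork node F ∈ conditioning set.
{D, F} contains no descendant of P and blocks every backdoor path.
Every element of {D, F} is needed (dropping D leaves P1 open; dropping F leaves P4 open), so no proper subset is valid.
Among all size-2 subsets of the eligible variables, only {D, F} blocks every backdoor path, so it is the unique smallest valid adjustment set.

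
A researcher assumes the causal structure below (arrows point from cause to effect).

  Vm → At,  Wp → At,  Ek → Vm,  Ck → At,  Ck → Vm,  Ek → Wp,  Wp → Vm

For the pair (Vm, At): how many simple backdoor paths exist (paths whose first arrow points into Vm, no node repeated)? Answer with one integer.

3

A backdoor path from Vm to At is any simple undirected path whose first edge points into Vm (i.e. leaves Vm via a parent).
Parents of Vm: {Ck, Ek, Wp}.
Enumerating:
  P1: Vm <- Ek -> Wp -> At
  P2: Vm <- Ck -> At
  P3: Vm <- Wp -> At
That exhausts the simple backdoor paths. Count: 3.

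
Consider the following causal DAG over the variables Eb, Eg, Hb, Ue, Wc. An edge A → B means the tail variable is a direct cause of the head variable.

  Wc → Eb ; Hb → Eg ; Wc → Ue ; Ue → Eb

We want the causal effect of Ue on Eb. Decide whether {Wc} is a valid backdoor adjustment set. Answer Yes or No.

Backdoor paths from Ue to Eb (paths whose first edge points into Ue):
  P1: Ue <- Wc -> Eb
Condition 1 (no descendant of Ue in the set): holds — descendants of Ue are {Eb}; none are in {Wc}.
Condition 2 (every backdoor path blocked by {Wc}):
  P1: blocked at fork node Wc ∈ conditioning set.
{Wc} satisfies the backdoor criterion.

Yes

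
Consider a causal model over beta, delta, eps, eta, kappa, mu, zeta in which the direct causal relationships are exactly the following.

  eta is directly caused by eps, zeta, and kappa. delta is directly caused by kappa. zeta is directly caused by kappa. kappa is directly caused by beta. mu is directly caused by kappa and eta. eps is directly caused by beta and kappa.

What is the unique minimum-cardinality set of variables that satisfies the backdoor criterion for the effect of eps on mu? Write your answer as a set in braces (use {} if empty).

Variables eligible for adjustment (non-descendants of eps, excluding eps and mu): {beta, delta, kappa, zeta}.
Backdoor paths from eps to mu:
  P1: eps <- beta -> kappa -> zeta -> eta -> mu
  P2: eps <- beta -> kappa -> eta -> mu
  P3: eps <- beta -> kappa -> mu
  P4: eps <- kappa -> zeta -> eta -> mu
  P5: eps <- kappa -> eta -> mu
  P6: eps <- kappa -> mu
The empty set is not sufficient: P1 (eps <- beta -> kappa -> zeta -> eta -> mu) has no collider blocking it and no conditioned non-collider, so it is open.
Try {kappa}:
  P1: blocked at chain node kappa ∈ conditioning set.
  P2: blocked at chain node kappa ∈ conditioning set.
  P3: blocked at chain node kappa ∈ conditioning set.
  P4: blocked at fork node kappa ∈ conditioning set.
  P5: blocked at fork node kappa ∈ conditioning set.
  P6: blocked at fork node kappa ∈ conditioning set.
{kappa} contains no descendant of eps and blocks every backdoor path.
No other singleton works — e.g. {beta} leaves P4 open — so {kappa} is the unique smallest valid adjustment set.

{kappa}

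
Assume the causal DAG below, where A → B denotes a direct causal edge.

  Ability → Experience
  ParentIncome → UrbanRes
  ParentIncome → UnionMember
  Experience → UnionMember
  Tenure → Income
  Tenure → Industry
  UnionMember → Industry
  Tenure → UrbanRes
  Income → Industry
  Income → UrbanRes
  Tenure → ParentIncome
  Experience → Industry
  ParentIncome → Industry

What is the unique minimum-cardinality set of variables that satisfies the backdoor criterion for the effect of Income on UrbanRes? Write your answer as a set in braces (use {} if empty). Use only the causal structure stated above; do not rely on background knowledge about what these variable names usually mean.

{Tenure}

Variables eligible for adjustment (non-descendants of Income, excluding Income and UrbanRes): {Ability, Experience, ParentIncome, Tenure, UnionMember}.
Backdoor paths from Income to UrbanRes:
  P1: Income <- Tenure -> ParentIncome -> UrbanRes
  P2: Income <- Tenure -> Industry <- ParentIncome -> UrbanRes
  P3: Income <- Tenure -> Industry <- Experience -> UnionMember <- ParentIncome -> UrbanRes
  P4: Income <- Tenure -> Industry <- UnionMember <- ParentIncome -> UrbanRes
  P5: Income <- Tenure -> UrbanRes
The empty set is not sufficient: P1 (Income <- Tenure -> ParentIncome -> UrbanRes) has no collider blocking it and no conditioned non-collider, so it is open.
Try {Tenure}:
  P1: blocked at fork node Tenure ∈ conditioning set.
  P2: blocked at fork node Tenure ∈ conditioning set.
  P3: blocked at fork node Tenure ∈ conditioning set.
  P4: blocked at fork node Tenure ∈ conditioning set.
  P5: blocked at fork node Tenure ∈ conditioning set.
{Tenure} contains no descendant of Income and blocks every backdoor path.
No other singleton works — e.g. {ParentIncome} leaves P5 open — so {Tenure} is the unique smallest valid adjustment set.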